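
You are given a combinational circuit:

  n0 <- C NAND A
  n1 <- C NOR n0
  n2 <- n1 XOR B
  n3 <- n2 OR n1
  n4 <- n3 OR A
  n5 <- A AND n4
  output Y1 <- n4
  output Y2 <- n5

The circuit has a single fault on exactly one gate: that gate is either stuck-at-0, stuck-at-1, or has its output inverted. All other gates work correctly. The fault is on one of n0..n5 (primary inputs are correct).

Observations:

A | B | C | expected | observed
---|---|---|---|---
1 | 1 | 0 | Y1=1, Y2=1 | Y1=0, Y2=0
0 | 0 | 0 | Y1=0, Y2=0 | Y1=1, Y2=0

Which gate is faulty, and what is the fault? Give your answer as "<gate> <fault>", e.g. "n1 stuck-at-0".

Fault-free values for test 1 (A=1, B=1, C=0): n0=1, n1=0, n2=1, n3=1, n4=1, n5=1, giving Y1=1, Y2=1. Observed Y1=0, Y2=0.
Test 1: faults giving observed Y1=0, Y2=0 are {n4 stuck-at-0, n4 inverted output}.
Test 2 (A=0, B=0, C=0): fault-free n0=1, n1=0, n2=0, n3=0, n4=0, n5=0 → Y1=0, Y2=0; observed Y1=1, Y2=0. Eliminates n4 stuck-at-0.
Only n4 inverted output is consistent with every test.

n4 inverted output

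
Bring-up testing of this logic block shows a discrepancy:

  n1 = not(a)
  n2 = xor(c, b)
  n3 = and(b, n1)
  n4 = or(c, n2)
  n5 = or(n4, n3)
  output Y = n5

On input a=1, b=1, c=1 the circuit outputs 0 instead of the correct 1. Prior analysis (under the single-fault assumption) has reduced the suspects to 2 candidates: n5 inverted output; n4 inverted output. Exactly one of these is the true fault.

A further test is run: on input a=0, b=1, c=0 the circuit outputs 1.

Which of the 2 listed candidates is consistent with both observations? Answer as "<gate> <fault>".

n4 inverted output

Evaluate each candidate on input a=0, b=1, c=0:
  n5 inverted output: n1=1, n2=1, n3=1, n4=1, n5=0 [inverted output] → 0 — eliminated
  n4 inverted output: n1=1, n2=1, n3=1, n4=0 [inverted output], n5=1 → 1 — matches
Only n4 inverted output reproduces the observed 1.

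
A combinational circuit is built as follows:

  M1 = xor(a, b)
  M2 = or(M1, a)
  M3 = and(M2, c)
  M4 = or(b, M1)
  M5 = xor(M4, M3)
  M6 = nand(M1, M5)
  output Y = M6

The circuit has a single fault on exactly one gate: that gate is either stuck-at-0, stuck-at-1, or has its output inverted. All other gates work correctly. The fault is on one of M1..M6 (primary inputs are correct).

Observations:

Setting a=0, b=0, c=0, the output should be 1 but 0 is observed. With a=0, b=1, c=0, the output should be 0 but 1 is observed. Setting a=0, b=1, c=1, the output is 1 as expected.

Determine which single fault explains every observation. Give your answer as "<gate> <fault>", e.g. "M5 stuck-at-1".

M1 inverted output

Fault-free values for test 1 (a=0, b=0, c=0): M1=0, M2=0, M3=0, M4=0, M5=0, M6=1, giving Y=1. Observed 0.
Test 1: faults giving observed 0 are {M1 stuck-at-1, M1 inverted output, M6 stuck-at-0, M6 inverted output}.
Test 2 (a=0, b=1, c=0): fault-free M1=1, M2=1, M3=0, M4=1, M5=1, M6=0 → 0; observed 1. Eliminates M1 stuck-at-1, M6 stuck-at-0.
Test 3 (a=0, b=1, c=1): fault-free M1=1, M2=1, M3=1, M4=1, M5=0, M6=1 → 1; observed 1. Eliminates M6 inverted output.
Only M1 inverted output is consistent with every test.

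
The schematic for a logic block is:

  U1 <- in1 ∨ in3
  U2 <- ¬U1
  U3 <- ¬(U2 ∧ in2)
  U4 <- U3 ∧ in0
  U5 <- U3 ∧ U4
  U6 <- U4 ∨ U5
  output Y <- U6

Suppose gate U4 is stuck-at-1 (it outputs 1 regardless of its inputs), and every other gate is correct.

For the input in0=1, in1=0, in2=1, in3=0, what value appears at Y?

1

Propagate with U4 forced: U1=0, U2=1, U3=0, U4=1 [stuck-at-1], U5=0, U6=1.
So Y = 1. (Without the fault it would be 0.)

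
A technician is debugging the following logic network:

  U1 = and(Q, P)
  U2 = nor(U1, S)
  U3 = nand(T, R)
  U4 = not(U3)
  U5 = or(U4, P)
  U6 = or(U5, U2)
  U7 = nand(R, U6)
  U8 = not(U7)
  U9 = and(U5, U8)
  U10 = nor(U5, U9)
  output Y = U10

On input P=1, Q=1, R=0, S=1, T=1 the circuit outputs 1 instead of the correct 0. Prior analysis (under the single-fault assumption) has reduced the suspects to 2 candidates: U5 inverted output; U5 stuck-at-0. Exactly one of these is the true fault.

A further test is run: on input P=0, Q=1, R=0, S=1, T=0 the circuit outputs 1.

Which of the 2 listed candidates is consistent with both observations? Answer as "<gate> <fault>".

U5 stuck-at-0

Evaluate each candidate on input P=0, Q=1, R=0, S=1, T=0:
  U5 inverted output: U1=0, U2=0, U3=1, U4=0, U5=1 [inverted output], U6=1, U7=1, U8=0, U9=0, U10=0 → 0 — eliminated
  U5 stuck-at-0: U1=0, U2=0, U3=1, U4=0, U5=0 [stuck-at-0], U6=0, U7=1, U8=0, U9=0, U10=1 → 1 — matches
Only U5 stuck-at-0 reproduces the observed 1.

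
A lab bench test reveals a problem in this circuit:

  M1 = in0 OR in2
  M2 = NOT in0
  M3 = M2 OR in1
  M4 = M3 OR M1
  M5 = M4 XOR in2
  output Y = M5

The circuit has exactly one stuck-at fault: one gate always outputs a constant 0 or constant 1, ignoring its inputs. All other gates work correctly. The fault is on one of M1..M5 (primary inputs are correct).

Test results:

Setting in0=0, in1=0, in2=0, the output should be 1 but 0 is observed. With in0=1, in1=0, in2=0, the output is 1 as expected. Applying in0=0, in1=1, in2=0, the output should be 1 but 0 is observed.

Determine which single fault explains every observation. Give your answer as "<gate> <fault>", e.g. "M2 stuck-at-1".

M3 stuck-at-0

Fault-free values for test 1 (in0=0, in1=0, in2=0): M1=0, M2=1, M3=1, M4=1, M5=1, giving Y=1. Observed 0.
Test 1: faults giving observed 0 are {M2 stuck-at-0, M3 stuck-at-0, M4 stuck-at-0, M5 stuck-at-0}.
Test 2 (in0=1, in1=0, in2=0): fault-free M1=1, M2=0, M3=0, M4=1, M5=1 → 1; observed 1. Eliminates M4 stuck-at-0, M5 stuck-at-0.
Test 3 (in0=0, in1=1, in2=0): fault-free M1=0, M2=1, M3=1, M4=1, M5=1 → 1; observed 0. Eliminates M2 stuck-at-0.
Only M3 stuck-at-0 is consistent with every test.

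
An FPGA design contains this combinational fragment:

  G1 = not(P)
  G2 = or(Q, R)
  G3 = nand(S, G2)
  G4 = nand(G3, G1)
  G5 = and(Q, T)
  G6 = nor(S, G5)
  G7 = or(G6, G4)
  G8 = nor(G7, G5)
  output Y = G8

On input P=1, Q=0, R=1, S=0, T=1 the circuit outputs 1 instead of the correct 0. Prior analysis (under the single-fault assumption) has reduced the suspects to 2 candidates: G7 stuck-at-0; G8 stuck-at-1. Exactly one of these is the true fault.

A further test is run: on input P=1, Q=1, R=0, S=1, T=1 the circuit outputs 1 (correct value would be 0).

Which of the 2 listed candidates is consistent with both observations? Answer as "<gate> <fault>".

Evaluate each candidate on input P=1, Q=1, R=0, S=1, T=1:
  G7 stuck-at-0: G1=0, G2=1, G3=0, G4=1, G5=1, G6=0, G7=0 [stuck-at-0], G8=0 → 0 — eliminated
  G8 stuck-at-1: G1=0, G2=1, G3=0, G4=1, G5=1, G6=0, G7=1, G8=1 [stuck-at-1] → 1 — matches
Only G8 stuck-at-1 reproduces the observed 1.

G8 stuck-at-1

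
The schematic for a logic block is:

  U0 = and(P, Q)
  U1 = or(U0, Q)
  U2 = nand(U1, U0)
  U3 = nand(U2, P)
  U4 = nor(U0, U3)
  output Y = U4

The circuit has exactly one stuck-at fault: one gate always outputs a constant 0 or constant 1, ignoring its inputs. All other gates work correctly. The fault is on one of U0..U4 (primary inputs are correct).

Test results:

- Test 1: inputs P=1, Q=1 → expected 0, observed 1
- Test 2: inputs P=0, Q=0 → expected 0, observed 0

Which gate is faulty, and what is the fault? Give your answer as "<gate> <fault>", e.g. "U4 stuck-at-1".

U0 stuck-at-0

Fault-free values for test 1 (P=1, Q=1): U0=1, U1=1, U2=0, U3=1, U4=0, giving Y=0. Observed 1.
Test 1: faults giving observed 1 are {U0 stuck-at-0, U4 stuck-at-1}.
Test 2 (P=0, Q=0): fault-free U0=0, U1=0, U2=1, U3=1, U4=0 → 0; observed 0. Eliminates U4 stuck-at-1.
Only U0 stuck-at-0 is consistent with every test.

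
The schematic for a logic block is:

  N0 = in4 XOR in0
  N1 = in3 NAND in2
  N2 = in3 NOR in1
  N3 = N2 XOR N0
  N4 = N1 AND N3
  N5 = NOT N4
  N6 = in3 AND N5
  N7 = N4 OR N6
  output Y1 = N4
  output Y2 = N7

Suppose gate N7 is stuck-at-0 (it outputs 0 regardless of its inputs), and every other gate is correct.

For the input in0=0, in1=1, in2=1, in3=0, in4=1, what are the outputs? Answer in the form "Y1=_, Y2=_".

Y1=1, Y2=0

Propagate with N7 forced: N0=1, N1=1, N2=0, N3=1, N4=1, N5=0, N6=0, N7=0 [stuck-at-0].
So the outputs are Y1=1, Y2=0. (Without the fault they would be Y1=1, Y2=1.)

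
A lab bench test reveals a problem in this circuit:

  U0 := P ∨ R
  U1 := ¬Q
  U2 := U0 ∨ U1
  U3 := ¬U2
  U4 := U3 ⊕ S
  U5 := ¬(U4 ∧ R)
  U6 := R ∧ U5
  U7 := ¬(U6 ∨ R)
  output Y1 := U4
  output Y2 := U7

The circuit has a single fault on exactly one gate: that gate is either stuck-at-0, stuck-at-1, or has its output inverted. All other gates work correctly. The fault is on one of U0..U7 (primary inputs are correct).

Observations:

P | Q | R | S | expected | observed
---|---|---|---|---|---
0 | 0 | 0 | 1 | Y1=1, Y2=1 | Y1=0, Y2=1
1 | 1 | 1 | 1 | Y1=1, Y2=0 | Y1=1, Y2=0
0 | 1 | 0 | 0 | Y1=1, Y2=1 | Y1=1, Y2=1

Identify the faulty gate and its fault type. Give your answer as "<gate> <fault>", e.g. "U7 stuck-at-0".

U1 stuck-at-0

Fault-free values for test 1 (P=0, Q=0, R=0, S=1): U0=0, U1=1, U2=1, U3=0, U4=1, U5=1, U6=0, U7=1, giving Y1=1, Y2=1. Observed Y1=0, Y2=1.
Test 1: faults giving observed Y1=0, Y2=1 are {U1 stuck-at-0, U1 inverted output, U2 stuck-at-0, U2 inverted output, U3 stuck-at-1, U3 inverted output, U4 stuck-at-0, U4 inverted output}.
Test 2 (P=1, Q=1, R=1, S=1): fault-free U0=1, U1=0, U2=1, U3=0, U4=1, U5=0, U6=0, U7=0 → Y1=1, Y2=0; observed Y1=1, Y2=0. Eliminates U2 stuck-at-0, U2 inverted output, U3 stuck-at-1, U3 inverted output, U4 stuck-at-0, U4 inverted output.
Test 3 (P=0, Q=1, R=0, S=0): fault-free U0=0, U1=0, U2=0, U3=1, U4=1, U5=1, U6=0, U7=1 → Y1=1, Y2=1; observed Y1=1, Y2=1. Eliminates U1 inverted output.
Only U1 stuck-at-0 is consistent with every test.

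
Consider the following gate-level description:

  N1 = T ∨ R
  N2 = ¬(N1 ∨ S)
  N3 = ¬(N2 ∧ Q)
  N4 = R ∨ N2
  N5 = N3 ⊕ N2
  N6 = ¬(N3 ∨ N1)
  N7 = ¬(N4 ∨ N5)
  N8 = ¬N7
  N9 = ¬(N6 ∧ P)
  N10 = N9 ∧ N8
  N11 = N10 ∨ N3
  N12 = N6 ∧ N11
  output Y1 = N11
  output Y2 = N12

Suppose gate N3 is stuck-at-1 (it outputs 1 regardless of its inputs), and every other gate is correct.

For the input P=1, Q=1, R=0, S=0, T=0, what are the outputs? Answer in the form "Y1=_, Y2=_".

Propagate with N3 forced: N1=0, N2=1, N3=1 [stuck-at-1], N4=1, N5=0, N6=0, N7=0, N8=1, N9=1, N10=1, N11=1, N12=0.
So the outputs are Y1=1, Y2=0. (Without the fault they would be Y1=0, Y2=0.)

Y1=1, Y2=0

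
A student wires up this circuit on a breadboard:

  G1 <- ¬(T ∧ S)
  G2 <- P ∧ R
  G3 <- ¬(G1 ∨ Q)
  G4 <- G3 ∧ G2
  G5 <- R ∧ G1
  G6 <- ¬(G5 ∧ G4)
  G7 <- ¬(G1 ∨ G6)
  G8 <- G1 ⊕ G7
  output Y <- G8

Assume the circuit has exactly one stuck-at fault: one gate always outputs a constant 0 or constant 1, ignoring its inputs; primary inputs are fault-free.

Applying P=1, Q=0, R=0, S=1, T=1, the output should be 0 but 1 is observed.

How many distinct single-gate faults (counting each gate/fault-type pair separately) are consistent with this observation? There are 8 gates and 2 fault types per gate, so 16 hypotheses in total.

4

Fault-free: G1=0, G2=0, G3=1, G4=0, G5=0, G6=1, G7=0, G8=0 → 0. Observed 1.
  G1: stuck-at-1 ✓; others ✗
  G2: none of the 2 fault types match ✗
  G3: none of the 2 fault types match ✗
  G4: none of the 2 fault types match ✗
  G5: none of the 2 fault types match ✗
  G6: stuck-at-0 ✓; others ✗
  G7: stuck-at-1 ✓; others ✗
  G8: stuck-at-1 ✓; others ✗
Consistent faults: {G1 stuck-at-1, G6 stuck-at-0, G7 stuck-at-1, G8 stuck-at-1} — 4 in all.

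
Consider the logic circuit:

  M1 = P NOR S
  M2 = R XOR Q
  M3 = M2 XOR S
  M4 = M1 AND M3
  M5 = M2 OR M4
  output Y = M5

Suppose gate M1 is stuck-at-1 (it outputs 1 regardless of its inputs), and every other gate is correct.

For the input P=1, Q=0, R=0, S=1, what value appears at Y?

Propagate with M1 forced: M1=1 [stuck-at-1], M2=0, M3=1, M4=1, M5=1.
So Y = 1. (Without the fault it would be 0.)

1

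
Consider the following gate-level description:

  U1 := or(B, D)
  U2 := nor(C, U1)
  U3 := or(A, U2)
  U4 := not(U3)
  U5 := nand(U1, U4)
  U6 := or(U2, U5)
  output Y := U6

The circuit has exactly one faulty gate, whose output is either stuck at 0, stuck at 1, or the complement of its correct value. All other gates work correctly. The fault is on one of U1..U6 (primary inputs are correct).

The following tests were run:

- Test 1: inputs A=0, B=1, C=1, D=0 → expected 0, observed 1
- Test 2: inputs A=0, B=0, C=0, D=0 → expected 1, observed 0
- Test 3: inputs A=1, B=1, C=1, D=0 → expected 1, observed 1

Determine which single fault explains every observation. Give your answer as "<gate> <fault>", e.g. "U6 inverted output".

Fault-free values for test 1 (A=0, B=1, C=1, D=0): U1=1, U2=0, U3=0, U4=1, U5=0, U6=0, giving Y=0. Observed 1.
Test 1: faults giving observed 1 are {U1 stuck-at-0, U1 inverted output, U2 stuck-at-1, U2 inverted output, U3 stuck-at-1, U3 inverted output, U4 stuck-at-0, U4 inverted output, U5 stuck-at-1, U5 inverted output, U6 stuck-at-1, U6 inverted output}.
Test 2 (A=0, B=0, C=0, D=0): fault-free U1=0, U2=1, U3=1, U4=0, U5=1, U6=1 → 1; observed 0. Eliminates U1 stuck-at-0, U2 stuck-at-1, U2 inverted output, U3 stuck-at-1, U3 inverted output, U4 stuck-at-0, U4 inverted output, U5 stuck-at-1, U5 inverted output, U6 stuck-at-1.
Test 3 (A=1, B=1, C=1, D=0): fault-free U1=1, U2=0, U3=1, U4=0, U5=1, U6=1 → 1; observed 1. Eliminates U6 inverted output.
Only U1 inverted output is consistent with every test.

U1 inverted output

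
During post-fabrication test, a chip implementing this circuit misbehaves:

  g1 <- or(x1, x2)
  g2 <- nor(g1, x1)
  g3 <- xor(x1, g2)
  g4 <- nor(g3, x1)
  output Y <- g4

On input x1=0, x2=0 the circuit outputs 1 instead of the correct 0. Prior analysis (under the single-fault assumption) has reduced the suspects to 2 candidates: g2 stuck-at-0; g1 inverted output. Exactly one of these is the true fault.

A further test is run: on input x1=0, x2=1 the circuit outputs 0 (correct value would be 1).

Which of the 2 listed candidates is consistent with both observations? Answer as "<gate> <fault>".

Evaluate each candidate on input x1=0, x2=1:
  g2 stuck-at-0: g1=1, g2=0 [stuck-at-0], g3=0, g4=1 → 1 — eliminated
  g1 inverted output: g1=0 [inverted output], g2=1, g3=1, g4=0 → 0 — matches
Only g1 inverted output reproduces the observed 0.

g1 inverted output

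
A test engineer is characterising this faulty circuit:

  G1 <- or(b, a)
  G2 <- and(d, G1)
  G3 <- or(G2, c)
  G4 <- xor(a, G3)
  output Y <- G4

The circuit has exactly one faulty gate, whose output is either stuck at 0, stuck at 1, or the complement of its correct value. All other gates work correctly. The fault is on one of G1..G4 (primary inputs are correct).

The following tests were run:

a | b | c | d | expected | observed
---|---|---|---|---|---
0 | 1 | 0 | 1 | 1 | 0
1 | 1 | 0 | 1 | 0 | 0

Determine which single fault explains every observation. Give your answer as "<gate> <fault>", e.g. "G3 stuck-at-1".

G4 stuck-at-0

Fault-free values for test 1 (a=0, b=1, c=0, d=1): G1=1, G2=1, G3=1, G4=1, giving Y=1. Observed 0.
Test 1: faults giving observed 0 are {G1 stuck-at-0, G1 inverted output, G2 stuck-at-0, G2 inverted output, G3 stuck-at-0, G3 inverted output, G4 stuck-at-0, G4 inverted output}.
Test 2 (a=1, b=1, c=0, d=1): fault-free G1=1, G2=1, G3=1, G4=0 → 0; observed 0. Eliminates G1 stuck-at-0, G1 inverted output, G2 stuck-at-0, G2 inverted output, G3 stuck-at-0, G3 inverted output, G4 inverted output.
Only G4 stuck-at-0 is consistent with every test.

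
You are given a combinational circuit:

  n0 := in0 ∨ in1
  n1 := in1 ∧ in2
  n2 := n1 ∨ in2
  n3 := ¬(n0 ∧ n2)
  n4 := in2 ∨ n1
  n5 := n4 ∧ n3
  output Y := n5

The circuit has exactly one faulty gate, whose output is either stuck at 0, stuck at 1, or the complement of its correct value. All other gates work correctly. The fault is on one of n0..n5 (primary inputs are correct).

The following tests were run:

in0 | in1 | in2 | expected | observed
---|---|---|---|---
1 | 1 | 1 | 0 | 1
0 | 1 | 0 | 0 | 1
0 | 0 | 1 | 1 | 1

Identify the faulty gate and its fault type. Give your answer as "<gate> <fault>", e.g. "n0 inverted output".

n5 stuck-at-1

Fault-free values for test 1 (in0=1, in1=1, in2=1): n0=1, n1=1, n2=1, n3=0, n4=1, n5=0, giving Y=0. Observed 1.
Test 1: faults giving observed 1 are {n0 stuck-at-0, n0 inverted output, n2 stuck-at-0, n2 inverted output, n3 stuck-at-1, n3 inverted output, n5 stuck-at-1, n5 inverted output}.
Test 2 (in0=0, in1=1, in2=0): fault-free n0=1, n1=0, n2=0, n3=1, n4=0, n5=0 → 0; observed 1. Eliminates n0 stuck-at-0, n0 inverted output, n2 stuck-at-0, n2 inverted output, n3 stuck-at-1, n3 inverted output.
Test 3 (in0=0, in1=0, in2=1): fault-free n0=0, n1=0, n2=1, n3=1, n4=1, n5=1 → 1; observed 1. Eliminates n5 inverted output.
Only n5 stuck-at-1 is consistent with every test.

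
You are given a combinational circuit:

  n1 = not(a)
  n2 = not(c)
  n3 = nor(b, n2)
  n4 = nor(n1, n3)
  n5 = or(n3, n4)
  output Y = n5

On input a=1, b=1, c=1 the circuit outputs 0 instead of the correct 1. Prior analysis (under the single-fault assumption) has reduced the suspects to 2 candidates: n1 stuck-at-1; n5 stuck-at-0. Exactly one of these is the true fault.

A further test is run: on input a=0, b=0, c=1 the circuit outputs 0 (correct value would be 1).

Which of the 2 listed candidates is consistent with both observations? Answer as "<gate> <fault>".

Evaluate each candidate on input a=0, b=0, c=1:
  n1 stuck-at-1: n1=1 [stuck-at-1], n2=0, n3=1, n4=0, n5=1 → 1 — eliminated
  n5 stuck-at-0: n1=1, n2=0, n3=1, n4=0, n5=0 [stuck-at-0] → 0 — matches
Only n5 stuck-at-0 reproduces the observed 0.

n5 stuck-at-0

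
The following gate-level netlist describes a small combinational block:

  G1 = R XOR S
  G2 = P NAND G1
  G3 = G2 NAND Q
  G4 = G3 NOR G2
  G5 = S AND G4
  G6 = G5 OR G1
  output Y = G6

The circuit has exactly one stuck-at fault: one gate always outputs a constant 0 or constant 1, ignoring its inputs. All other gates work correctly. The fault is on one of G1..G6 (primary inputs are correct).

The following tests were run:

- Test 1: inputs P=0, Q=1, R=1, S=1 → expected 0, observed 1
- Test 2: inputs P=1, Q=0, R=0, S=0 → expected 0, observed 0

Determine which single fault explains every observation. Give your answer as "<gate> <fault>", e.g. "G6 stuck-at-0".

G4 stuck-at-1

Fault-free values for test 1 (P=0, Q=1, R=1, S=1): G1=0, G2=1, G3=0, G4=0, G5=0, G6=0, giving Y=0. Observed 1.
Test 1: faults giving observed 1 are {G1 stuck-at-1, G4 stuck-at-1, G5 stuck-at-1, G6 stuck-at-1}.
Test 2 (P=1, Q=0, R=0, S=0): fault-free G1=0, G2=1, G3=1, G4=0, G5=0, G6=0 → 0; observed 0. Eliminates G1 stuck-at-1, G5 stuck-at-1, G6 stuck-at-1.
Only G4 stuck-at-1 is consistent with every test.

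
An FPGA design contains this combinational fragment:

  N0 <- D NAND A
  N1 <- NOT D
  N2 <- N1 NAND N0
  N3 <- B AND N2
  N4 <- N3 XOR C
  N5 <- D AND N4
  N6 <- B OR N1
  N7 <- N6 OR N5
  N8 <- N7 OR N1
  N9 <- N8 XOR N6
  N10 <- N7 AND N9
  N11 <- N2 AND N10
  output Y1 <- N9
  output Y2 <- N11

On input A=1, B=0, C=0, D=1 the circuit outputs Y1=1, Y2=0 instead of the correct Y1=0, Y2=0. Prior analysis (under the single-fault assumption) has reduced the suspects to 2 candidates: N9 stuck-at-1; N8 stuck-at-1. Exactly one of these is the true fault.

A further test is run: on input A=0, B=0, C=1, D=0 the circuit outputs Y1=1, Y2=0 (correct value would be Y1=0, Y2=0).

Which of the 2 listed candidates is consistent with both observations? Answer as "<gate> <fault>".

N9 stuck-at-1

Evaluate each candidate on input A=0, B=0, C=1, D=0:
  N9 stuck-at-1: N0=1, N1=1, N2=0, N3=0, N4=1, N5=0, N6=1, N7=1, N8=1, N9=1 [stuck-at-1], N10=1, N11=0 → Y1=1, Y2=0 — matches
  N8 stuck-at-1: N0=1, N1=1, N2=0, N3=0, N4=1, N5=0, N6=1, N7=1, N8=1 [stuck-at-1], N9=0, N10=0, N11=0 → Y1=0, Y2=0 — eliminated
Only N9 stuck-at-1 reproduces the observed Y1=1, Y2=0.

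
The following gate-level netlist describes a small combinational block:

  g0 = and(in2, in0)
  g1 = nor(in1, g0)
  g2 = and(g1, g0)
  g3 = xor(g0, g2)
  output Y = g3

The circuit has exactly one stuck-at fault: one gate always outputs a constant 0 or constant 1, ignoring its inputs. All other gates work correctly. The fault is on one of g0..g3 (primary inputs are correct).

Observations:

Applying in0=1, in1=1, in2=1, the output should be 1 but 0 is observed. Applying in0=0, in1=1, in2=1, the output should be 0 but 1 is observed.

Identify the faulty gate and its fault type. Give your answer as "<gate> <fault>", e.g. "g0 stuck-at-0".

Fault-free values for test 1 (in0=1, in1=1, in2=1): g0=1, g1=0, g2=0, g3=1, giving Y=1. Observed 0.
Test 1: faults giving observed 0 are {g0 stuck-at-0, g1 stuck-at-1, g2 stuck-at-1, g3 stuck-at-0}.
Test 2 (in0=0, in1=1, in2=1): fault-free g0=0, g1=0, g2=0, g3=0 → 0; observed 1. Eliminates g0 stuck-at-0, g1 stuck-at-1, g3 stuck-at-0.
Only g2 stuck-at-1 is consistent with every test.

g2 stuck-at-1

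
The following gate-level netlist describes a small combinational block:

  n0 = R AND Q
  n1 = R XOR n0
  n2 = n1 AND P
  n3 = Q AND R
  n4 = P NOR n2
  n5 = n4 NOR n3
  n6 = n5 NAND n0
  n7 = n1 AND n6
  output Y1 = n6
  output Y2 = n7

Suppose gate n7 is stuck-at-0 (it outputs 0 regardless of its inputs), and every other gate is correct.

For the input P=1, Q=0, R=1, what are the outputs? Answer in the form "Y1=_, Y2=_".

Propagate with n7 forced: n0=0, n1=1, n2=1, n3=0, n4=0, n5=1, n6=1, n7=0 [stuck-at-0].
So the outputs are Y1=1, Y2=0. (Without the fault they would be Y1=1, Y2=1.)

Y1=1, Y2=0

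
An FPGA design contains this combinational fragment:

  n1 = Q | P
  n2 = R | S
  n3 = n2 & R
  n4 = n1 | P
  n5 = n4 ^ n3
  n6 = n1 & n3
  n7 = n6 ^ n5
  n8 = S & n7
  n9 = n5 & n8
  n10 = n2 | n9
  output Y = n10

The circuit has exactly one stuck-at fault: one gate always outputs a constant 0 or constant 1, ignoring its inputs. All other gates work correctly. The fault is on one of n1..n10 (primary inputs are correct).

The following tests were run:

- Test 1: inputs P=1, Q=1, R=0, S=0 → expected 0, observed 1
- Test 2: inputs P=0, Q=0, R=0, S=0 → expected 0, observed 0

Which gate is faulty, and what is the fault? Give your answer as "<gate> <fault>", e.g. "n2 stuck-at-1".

Fault-free values for test 1 (P=1, Q=1, R=0, S=0): n1=1, n2=0, n3=0, n4=1, n5=1, n6=0, n7=1, n8=0, n9=0, n10=0, giving Y=0. Observed 1.
Test 1: faults giving observed 1 are {n2 stuck-at-1, n8 stuck-at-1, n9 stuck-at-1, n10 stuck-at-1}.
Test 2 (P=0, Q=0, R=0, S=0): fault-free n1=0, n2=0, n3=0, n4=0, n5=0, n6=0, n7=0, n8=0, n9=0, n10=0 → 0; observed 0. Eliminates n2 stuck-at-1, n9 stuck-at-1, n10 stuck-at-1.
Only n8 stuck-at-1 is consistent with every test.

n8 stuck-at-1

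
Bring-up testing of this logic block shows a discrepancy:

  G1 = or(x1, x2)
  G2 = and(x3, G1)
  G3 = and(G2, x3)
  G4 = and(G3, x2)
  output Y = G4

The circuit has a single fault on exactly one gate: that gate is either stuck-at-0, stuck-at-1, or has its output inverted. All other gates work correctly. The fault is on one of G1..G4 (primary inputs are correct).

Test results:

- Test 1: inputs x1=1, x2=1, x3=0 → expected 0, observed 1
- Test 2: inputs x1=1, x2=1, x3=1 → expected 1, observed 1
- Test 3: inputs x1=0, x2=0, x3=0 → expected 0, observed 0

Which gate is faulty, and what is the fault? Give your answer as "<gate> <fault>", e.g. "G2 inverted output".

Fault-free values for test 1 (x1=1, x2=1, x3=0): G1=1, G2=0, G3=0, G4=0, giving Y=0. Observed 1.
Test 1: faults giving observed 1 are {G3 stuck-at-1, G3 inverted output, G4 stuck-at-1, G4 inverted output}.
Test 2 (x1=1, x2=1, x3=1): fault-free G1=1, G2=1, G3=1, G4=1 → 1; observed 1. Eliminates G3 inverted output, G4 inverted output.
Test 3 (x1=0, x2=0, x3=0): fault-free G1=0, G2=0, G3=0, G4=0 → 0; observed 0. Eliminates G4 stuck-at-1.
Only G3 stuck-at-1 is consistent with every test.

G3 stuck-at-1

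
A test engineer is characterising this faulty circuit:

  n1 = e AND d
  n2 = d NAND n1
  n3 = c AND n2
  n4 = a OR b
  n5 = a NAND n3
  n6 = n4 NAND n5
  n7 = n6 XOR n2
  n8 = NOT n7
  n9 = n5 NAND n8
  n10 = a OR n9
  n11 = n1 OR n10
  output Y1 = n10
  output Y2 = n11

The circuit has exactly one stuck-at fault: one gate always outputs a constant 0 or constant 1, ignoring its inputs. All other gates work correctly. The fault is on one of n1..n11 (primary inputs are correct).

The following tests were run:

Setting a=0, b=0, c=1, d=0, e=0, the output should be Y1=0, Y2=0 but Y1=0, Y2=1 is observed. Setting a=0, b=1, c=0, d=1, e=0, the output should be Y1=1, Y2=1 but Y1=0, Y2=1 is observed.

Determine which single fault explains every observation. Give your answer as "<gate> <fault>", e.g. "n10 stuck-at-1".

Fault-free values for test 1 (a=0, b=0, c=1, d=0, e=0): n1=0, n2=1, n3=1, n4=0, n5=1, n6=1, n7=0, n8=1, n9=0, n10=0, n11=0, giving Y1=0, Y2=0. Observed Y1=0, Y2=1.
Test 1: faults giving observed Y1=0, Y2=1 are {n1 stuck-at-1, n11 stuck-at-1}.
Test 2 (a=0, b=1, c=0, d=1, e=0): fault-free n1=0, n2=1, n3=0, n4=1, n5=1, n6=0, n7=1, n8=0, n9=1, n10=1, n11=1 → Y1=1, Y2=1; observed Y1=0, Y2=1. Eliminates n11 stuck-at-1.
Only n1 stuck-at-1 is consistent with every test.

n1 stuck-at-1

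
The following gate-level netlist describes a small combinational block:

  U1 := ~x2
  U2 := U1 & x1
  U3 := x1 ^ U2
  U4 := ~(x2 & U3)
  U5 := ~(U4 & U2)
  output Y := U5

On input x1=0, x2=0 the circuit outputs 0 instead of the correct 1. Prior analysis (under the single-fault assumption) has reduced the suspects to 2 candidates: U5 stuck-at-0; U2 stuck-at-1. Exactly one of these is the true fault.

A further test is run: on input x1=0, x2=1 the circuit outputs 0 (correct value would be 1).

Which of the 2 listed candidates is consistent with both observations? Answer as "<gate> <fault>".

Evaluate each candidate on input x1=0, x2=1:
  U5 stuck-at-0: U1=0, U2=0, U3=0, U4=1, U5=0 [stuck-at-0] → 0 — matches
  U2 stuck-at-1: U1=0, U2=1 [stuck-at-1], U3=1, U4=0, U5=1 → 1 — eliminated
Only U5 stuck-at-0 reproduces the observed 0.

U5 stuck-at-0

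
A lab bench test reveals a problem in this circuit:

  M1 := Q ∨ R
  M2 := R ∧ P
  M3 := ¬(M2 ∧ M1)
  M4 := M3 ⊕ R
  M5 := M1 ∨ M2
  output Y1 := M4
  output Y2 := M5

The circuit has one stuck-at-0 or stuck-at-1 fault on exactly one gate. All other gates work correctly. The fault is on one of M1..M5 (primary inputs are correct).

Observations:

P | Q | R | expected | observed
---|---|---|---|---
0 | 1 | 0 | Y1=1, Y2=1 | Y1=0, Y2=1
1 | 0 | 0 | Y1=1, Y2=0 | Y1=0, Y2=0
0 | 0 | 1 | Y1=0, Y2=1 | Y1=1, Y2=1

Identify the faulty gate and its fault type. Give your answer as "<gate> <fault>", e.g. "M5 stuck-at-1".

M3 stuck-at-0

Fault-free values for test 1 (P=0, Q=1, R=0): M1=1, M2=0, M3=1, M4=1, M5=1, giving Y1=1, Y2=1. Observed Y1=0, Y2=1.
Test 1: faults giving observed Y1=0, Y2=1 are {M2 stuck-at-1, M3 stuck-at-0, M4 stuck-at-0}.
Test 2 (P=1, Q=0, R=0): fault-free M1=0, M2=0, M3=1, M4=1, M5=0 → Y1=1, Y2=0; observed Y1=0, Y2=0. Eliminates M2 stuck-at-1.
Test 3 (P=0, Q=0, R=1): fault-free M1=1, M2=0, M3=1, M4=0, M5=1 → Y1=0, Y2=1; observed Y1=1, Y2=1. Eliminates M4 stuck-at-0.
Only M3 stuck-at-0 is consistent with every test.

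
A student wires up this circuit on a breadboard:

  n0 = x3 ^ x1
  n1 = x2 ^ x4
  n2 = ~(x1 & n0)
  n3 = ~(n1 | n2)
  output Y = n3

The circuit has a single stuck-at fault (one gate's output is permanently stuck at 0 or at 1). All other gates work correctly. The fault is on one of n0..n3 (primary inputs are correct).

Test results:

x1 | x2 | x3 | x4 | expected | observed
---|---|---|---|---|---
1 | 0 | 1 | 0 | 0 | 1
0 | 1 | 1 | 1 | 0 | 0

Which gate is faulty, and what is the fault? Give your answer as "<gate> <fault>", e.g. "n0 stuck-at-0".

Fault-free values for test 1 (x1=1, x2=0, x3=1, x4=0): n0=0, n1=0, n2=1, n3=0, giving Y=0. Observed 1.
Test 1: faults giving observed 1 are {n0 stuck-at-1, n2 stuck-at-0, n3 stuck-at-1}.
Test 2 (x1=0, x2=1, x3=1, x4=1): fault-free n0=1, n1=0, n2=1, n3=0 → 0; observed 0. Eliminates n2 stuck-at-0, n3 stuck-at-1.
Only n0 stuck-at-1 is consistent with every test.

n0 stuck-at-1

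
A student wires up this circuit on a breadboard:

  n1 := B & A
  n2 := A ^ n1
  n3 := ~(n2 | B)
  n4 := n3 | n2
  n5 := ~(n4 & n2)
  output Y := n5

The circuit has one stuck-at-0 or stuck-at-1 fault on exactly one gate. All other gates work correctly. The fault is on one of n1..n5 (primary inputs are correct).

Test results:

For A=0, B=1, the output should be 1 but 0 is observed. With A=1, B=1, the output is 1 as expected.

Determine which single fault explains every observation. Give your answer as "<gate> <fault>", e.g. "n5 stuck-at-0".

n1 stuck-at-1

Fault-free values for test 1 (A=0, B=1): n1=0, n2=0, n3=0, n4=0, n5=1, giving Y=1. Observed 0.
Test 1: faults giving observed 0 are {n1 stuck-at-1, n2 stuck-at-1, n5 stuck-at-0}.
Test 2 (A=1, B=1): fault-free n1=1, n2=0, n3=0, n4=0, n5=1 → 1; observed 1. Eliminates n2 stuck-at-1, n5 stuck-at-0.
Only n1 stuck-at-1 is consistent with every test.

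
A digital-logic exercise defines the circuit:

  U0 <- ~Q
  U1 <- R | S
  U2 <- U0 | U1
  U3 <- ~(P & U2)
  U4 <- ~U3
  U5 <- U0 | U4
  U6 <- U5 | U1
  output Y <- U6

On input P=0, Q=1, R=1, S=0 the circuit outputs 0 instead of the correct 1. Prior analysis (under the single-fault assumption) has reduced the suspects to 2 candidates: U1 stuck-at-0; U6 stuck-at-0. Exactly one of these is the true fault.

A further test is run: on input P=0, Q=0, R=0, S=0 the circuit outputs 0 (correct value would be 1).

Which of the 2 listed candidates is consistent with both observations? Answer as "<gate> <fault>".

Evaluate each candidate on input P=0, Q=0, R=0, S=0:
  U1 stuck-at-0: U0=1, U1=0 [stuck-at-0], U2=1, U3=1, U4=0, U5=1, U6=1 → 1 — eliminated
  U6 stuck-at-0: U0=1, U1=0, U2=1, U3=1, U4=0, U5=1, U6=0 [stuck-at-0] → 0 — matches
Only U6 stuck-at-0 reproduces the observed 0.

U6 stuck-at-0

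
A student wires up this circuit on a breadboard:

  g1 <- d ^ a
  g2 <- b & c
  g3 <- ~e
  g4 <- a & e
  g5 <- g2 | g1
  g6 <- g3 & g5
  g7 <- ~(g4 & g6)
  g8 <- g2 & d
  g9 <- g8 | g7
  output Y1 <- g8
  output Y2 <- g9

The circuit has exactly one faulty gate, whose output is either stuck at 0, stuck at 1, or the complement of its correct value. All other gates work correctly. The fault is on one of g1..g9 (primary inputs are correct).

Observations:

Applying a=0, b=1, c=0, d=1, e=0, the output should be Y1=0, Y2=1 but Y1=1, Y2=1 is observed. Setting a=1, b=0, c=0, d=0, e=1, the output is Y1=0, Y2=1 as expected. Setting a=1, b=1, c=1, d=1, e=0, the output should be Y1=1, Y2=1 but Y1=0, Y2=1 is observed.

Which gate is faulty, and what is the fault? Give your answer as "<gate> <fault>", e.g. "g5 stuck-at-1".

Fault-free values for test 1 (a=0, b=1, c=0, d=1, e=0): g1=1, g2=0, g3=1, g4=0, g5=1, g6=1, g7=1, g8=0, g9=1, giving Y1=0, Y2=1. Observed Y1=1, Y2=1.
Test 1: faults giving observed Y1=1, Y2=1 are {g2 stuck-at-1, g2 inverted output, g8 stuck-at-1, g8 inverted output}.
Test 2 (a=1, b=0, c=0, d=0, e=1): fault-free g1=1, g2=0, g3=0, g4=1, g5=1, g6=0, g7=1, g8=0, g9=1 → Y1=0, Y2=1; observed Y1=0, Y2=1. Eliminates g8 stuck-at-1, g8 inverted output.
Test 3 (a=1, b=1, c=1, d=1, e=0): fault-free g1=0, g2=1, g3=1, g4=0, g5=1, g6=1, g7=1, g8=1, g9=1 → Y1=1, Y2=1; observed Y1=0, Y2=1. Eliminates g2 stuck-at-1.
Only g2 inverted output is consistent with every test.

g2 inverted output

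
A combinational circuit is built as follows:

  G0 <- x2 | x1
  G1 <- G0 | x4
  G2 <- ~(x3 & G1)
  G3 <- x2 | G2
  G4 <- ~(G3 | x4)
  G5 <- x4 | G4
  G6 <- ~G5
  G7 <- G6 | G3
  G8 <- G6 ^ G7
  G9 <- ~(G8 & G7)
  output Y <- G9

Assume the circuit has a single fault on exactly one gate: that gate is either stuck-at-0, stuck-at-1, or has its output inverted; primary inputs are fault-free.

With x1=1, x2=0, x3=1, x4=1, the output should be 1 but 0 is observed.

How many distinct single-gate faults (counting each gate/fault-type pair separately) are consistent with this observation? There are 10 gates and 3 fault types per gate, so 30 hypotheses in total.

Fault-free: G0=1, G1=1, G2=0, G3=0, G4=0, G5=1, G6=0, G7=0, G8=0, G9=1 → 1. Observed 0.
  G0: none of the 3 fault types match ✗
  G1: stuck-at-0, inverted output ✓; others ✗
  G2: stuck-at-1, inverted output ✓; others ✗
  G3: stuck-at-1, inverted output ✓; others ✗
  G4: none of the 3 fault types match ✗
  G5: none of the 3 fault types match ✗
  G6: none of the 3 fault types match ✗
  G7: stuck-at-1, inverted output ✓; others ✗
  G8: none of the 3 fault types match ✗
  G9: stuck-at-0, inverted output ✓; others ✗
Consistent faults: {G1 stuck-at-0, G1 inverted output, G2 stuck-at-1, G2 inverted output, G3 stuck-at-1, G3 inverted output, G7 stuck-at-1, G7 inverted output, G9 stuck-at-0, G9 inverted output} — 10 in all.

10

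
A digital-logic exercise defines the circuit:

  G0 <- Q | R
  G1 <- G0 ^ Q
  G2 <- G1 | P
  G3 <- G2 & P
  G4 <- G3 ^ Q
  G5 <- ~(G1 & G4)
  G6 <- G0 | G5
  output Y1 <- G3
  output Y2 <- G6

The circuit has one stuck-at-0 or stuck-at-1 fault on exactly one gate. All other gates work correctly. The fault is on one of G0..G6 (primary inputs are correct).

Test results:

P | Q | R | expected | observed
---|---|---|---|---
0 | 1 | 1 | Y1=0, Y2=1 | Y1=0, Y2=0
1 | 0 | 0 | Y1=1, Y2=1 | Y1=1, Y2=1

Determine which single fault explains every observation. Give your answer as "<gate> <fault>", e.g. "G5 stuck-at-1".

Fault-free values for test 1 (P=0, Q=1, R=1): G0=1, G1=0, G2=0, G3=0, G4=1, G5=1, G6=1, giving Y1=0, Y2=1. Observed Y1=0, Y2=0.
Test 1: faults giving observed Y1=0, Y2=0 are {G0 stuck-at-0, G6 stuck-at-0}.
Test 2 (P=1, Q=0, R=0): fault-free G0=0, G1=0, G2=1, G3=1, G4=1, G5=1, G6=1 → Y1=1, Y2=1; observed Y1=1, Y2=1. Eliminates G6 stuck-at-0.
Only G0 stuck-at-0 is consistent with every test.

G0 stuck-at-0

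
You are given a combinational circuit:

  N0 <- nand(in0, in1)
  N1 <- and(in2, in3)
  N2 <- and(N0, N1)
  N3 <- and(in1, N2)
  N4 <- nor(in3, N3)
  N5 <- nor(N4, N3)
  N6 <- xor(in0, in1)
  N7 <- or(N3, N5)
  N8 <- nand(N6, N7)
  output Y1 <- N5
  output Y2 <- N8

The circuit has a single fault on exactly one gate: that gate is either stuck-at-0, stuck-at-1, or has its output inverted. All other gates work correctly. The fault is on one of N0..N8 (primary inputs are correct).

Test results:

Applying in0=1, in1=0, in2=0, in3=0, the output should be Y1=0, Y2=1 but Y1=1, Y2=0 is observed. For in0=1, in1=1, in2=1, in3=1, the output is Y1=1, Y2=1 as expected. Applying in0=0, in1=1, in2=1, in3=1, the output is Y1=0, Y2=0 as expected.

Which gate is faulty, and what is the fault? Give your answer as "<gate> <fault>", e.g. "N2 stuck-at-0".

N4 stuck-at-0

Fault-free values for test 1 (in0=1, in1=0, in2=0, in3=0): N0=1, N1=0, N2=0, N3=0, N4=1, N5=0, N6=1, N7=0, N8=1, giving Y1=0, Y2=1. Observed Y1=1, Y2=0.
Test 1: faults giving observed Y1=1, Y2=0 are {N4 stuck-at-0, N4 inverted output, N5 stuck-at-1, N5 inverted output}.
Test 2 (in0=1, in1=1, in2=1, in3=1): fault-free N0=0, N1=1, N2=0, N3=0, N4=0, N5=1, N6=0, N7=1, N8=1 → Y1=1, Y2=1; observed Y1=1, Y2=1. Eliminates N4 inverted output, N5 inverted output.
Test 3 (in0=0, in1=1, in2=1, in3=1): fault-free N0=1, N1=1, N2=1, N3=1, N4=0, N5=0, N6=1, N7=1, N8=0 → Y1=0, Y2=0; observed Y1=0, Y2=0. Eliminates N5 stuck-at-1.
Only N4 stuck-at-0 is consistent with every test.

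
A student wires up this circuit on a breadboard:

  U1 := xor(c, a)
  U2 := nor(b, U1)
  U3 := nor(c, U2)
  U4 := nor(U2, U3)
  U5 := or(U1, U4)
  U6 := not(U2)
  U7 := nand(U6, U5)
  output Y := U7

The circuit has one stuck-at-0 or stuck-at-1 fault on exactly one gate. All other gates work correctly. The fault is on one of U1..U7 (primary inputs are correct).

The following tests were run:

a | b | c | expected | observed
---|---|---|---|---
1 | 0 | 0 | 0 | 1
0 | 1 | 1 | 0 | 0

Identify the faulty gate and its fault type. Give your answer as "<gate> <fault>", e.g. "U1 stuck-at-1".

Fault-free values for test 1 (a=1, b=0, c=0): U1=1, U2=0, U3=1, U4=0, U5=1, U6=1, U7=0, giving Y=0. Observed 1.
Test 1: faults giving observed 1 are {U1 stuck-at-0, U2 stuck-at-1, U5 stuck-at-0, U6 stuck-at-0, U7 stuck-at-1}.
Test 2 (a=0, b=1, c=1): fault-free U1=1, U2=0, U3=0, U4=1, U5=1, U6=1, U7=0 → 0; observed 0. Eliminates U2 stuck-at-1, U5 stuck-at-0, U6 stuck-at-0, U7 stuck-at-1.
Only U1 stuck-at-0 is consistent with every test.

U1 stuck-at-0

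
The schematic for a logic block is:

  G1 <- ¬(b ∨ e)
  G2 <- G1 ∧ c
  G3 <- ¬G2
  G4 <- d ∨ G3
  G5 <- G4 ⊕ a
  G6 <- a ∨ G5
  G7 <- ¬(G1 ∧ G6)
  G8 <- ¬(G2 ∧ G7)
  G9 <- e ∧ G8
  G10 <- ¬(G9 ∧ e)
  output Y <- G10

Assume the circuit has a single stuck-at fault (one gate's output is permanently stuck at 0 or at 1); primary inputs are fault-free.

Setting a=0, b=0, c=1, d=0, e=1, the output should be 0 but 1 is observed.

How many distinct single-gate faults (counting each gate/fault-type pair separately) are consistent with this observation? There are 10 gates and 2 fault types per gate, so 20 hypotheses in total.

5

Fault-free: G1=0, G2=0, G3=1, G4=1, G5=1, G6=1, G7=1, G8=1, G9=1, G10=0 → 0. Observed 1.
  G1: stuck-at-1 ✓; others ✗
  G2: stuck-at-1 ✓; others ✗
  G3: none of the 2 fault types match ✗
  G4: none of the 2 fault types match ✗
  G5: none of the 2 fault types match ✗
  G6: none of the 2 fault types match ✗
  G7: none of the 2 fault types match ✗
  G8: stuck-at-0 ✓; others ✗
  G9: stuck-at-0 ✓; others ✗
  G10: stuck-at-1 ✓; others ✗
Consistent faults: {G1 stuck-at-1, G2 stuck-at-1, G8 stuck-at-0, G9 stuck-at-0, G10 stuck-at-1} — 5 in all.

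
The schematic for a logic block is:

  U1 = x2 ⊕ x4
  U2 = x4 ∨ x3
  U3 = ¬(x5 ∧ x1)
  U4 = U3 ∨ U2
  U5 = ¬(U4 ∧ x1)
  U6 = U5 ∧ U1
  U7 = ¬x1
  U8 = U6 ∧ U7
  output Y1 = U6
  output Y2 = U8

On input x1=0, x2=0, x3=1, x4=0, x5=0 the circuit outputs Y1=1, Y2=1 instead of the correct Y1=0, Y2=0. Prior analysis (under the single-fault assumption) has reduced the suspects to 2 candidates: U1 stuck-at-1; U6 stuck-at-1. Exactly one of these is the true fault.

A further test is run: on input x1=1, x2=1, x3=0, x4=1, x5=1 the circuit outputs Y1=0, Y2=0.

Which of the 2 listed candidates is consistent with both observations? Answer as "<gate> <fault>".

U1 stuck-at-1

Evaluate each candidate on input x1=1, x2=1, x3=0, x4=1, x5=1:
  U1 stuck-at-1: U1=1 [stuck-at-1], U2=1, U3=0, U4=1, U5=0, U6=0, U7=0, U8=0 → Y1=0, Y2=0 — matches
  U6 stuck-at-1: U1=0, U2=1, U3=0, U4=1, U5=0, U6=1 [stuck-at-1], U7=0, U8=0 → Y1=1, Y2=0 — eliminated
Only U1 stuck-at-1 reproduces the observed Y1=0, Y2=0.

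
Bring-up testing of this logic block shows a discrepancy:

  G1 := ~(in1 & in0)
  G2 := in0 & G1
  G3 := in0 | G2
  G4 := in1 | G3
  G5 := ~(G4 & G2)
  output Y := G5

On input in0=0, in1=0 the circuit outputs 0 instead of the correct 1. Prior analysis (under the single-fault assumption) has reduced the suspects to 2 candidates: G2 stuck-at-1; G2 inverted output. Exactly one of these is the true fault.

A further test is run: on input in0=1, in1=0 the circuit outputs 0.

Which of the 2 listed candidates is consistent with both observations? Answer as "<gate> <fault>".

Evaluate each candidate on input in0=1, in1=0:
  G2 stuck-at-1: G1=1, G2=1 [stuck-at-1], G3=1, G4=1, G5=0 → 0 — matches
  G2 inverted output: G1=1, G2=0 [inverted output], G3=1, G4=1, G5=1 → 1 — eliminated
Only G2 stuck-at-1 reproduces the observed 0.

G2 stuck-at-1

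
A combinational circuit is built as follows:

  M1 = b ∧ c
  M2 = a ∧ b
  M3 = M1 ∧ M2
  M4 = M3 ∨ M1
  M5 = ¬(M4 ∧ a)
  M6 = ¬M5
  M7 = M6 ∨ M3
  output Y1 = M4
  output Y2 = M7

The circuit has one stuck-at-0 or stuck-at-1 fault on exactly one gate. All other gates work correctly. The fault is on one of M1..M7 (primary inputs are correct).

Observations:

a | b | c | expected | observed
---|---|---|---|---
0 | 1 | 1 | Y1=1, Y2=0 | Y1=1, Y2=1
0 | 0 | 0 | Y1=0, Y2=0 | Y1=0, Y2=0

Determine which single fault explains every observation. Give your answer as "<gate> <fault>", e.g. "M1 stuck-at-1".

Fault-free values for test 1 (a=0, b=1, c=1): M1=1, M2=0, M3=0, M4=1, M5=1, M6=0, M7=0, giving Y1=1, Y2=0. Observed Y1=1, Y2=1.
Test 1: faults giving observed Y1=1, Y2=1 are {M2 stuck-at-1, M3 stuck-at-1, M5 stuck-at-0, M6 stuck-at-1, M7 stuck-at-1}.
Test 2 (a=0, b=0, c=0): fault-free M1=0, M2=0, M3=0, M4=0, M5=1, M6=0, M7=0 → Y1=0, Y2=0; observed Y1=0, Y2=0. Eliminates M3 stuck-at-1, M5 stuck-at-0, M6 stuck-at-1, M7 stuck-at-1.
Only M2 stuck-at-1 is consistent with every test.

M2 stuck-at-1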